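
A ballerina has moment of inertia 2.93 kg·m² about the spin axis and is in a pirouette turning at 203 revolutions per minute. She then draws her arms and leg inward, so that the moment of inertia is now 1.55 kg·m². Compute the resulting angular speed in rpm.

ω₂ ≈ 384 rpm

With no external torque about the axis, L is conserved: I₁ω₁ = I₂ω₂.
ω₂ = I₁ω₁ / I₂ = (2.930)(203 rpm) / (1.550) = 383.7 rpm.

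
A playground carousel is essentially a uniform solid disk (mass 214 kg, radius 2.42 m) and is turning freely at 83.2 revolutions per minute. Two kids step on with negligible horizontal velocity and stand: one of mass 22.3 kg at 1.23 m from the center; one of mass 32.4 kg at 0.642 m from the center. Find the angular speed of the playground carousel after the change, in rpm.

No external torque acts about the center; L_before = L_after.
I_p = ½(214)(2.42)² = 626.6 kg·m².
Added inertia Σmr² = (22.3)(1.23)² + (32.4)(0.642)² = 47.09 kg·m²; I_f = 626.6 + 47.09 = 673.7 kg·m².
ω_f = I_p ω_i / I_f = (626.6)(83.2) / 673.7 = 77.38 rpm.

ω_f ≈ 77.4 rpm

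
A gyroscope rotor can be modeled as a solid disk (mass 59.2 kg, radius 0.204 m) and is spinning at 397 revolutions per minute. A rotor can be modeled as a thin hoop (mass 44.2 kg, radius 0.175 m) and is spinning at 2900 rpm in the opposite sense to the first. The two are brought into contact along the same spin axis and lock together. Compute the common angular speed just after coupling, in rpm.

No external torque acts about the common axis, so total angular momentum is conserved.
Moments of inertia: I_A = ½(59.2)(0.204)² = 1.232 kg·m²; I_B = (44.2)(0.175)² = 1.354 kg·m².
Taking A's sense as positive: L = (1.232)(397) − (1.354)(2900) = -3436 kg·m²·rpm.
Combined I = 1.232 + 1.354 = 2.585 kg·m².
ω_f = L / I = -3436 / 2.585 = -1329 rpm.

|ω_f| ≈ 1330 rpm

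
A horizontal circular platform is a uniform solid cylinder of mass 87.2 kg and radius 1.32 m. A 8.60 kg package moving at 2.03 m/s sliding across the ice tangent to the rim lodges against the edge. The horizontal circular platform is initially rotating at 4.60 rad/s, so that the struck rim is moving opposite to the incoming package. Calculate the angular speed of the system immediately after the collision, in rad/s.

|ω_f| ≈ 3.59 rad/s

About the central axle the impulsive forces during the collision are internal, so angular momentum about that axis is conserved.
I_p = ½(87.2)(1.32)² = 75.97 kg·m². Taking the sense of the package's angular momentum as positive, L_{package} = m v R = (8.60)(2.03)(1.32) = 23.04 kg·m²/s.
L_i = −I_p ω_p + m v R = −(75.97)(4.60) + 23.04 = -326.4 kg·m²/s.
After sticking, I_f = I_p + m R² = 75.97 + (8.60)(1.32)² = 90.95 kg·m².
ω_f = L_i / I_f = -326.4 / 90.95 = -3.589 rad/s.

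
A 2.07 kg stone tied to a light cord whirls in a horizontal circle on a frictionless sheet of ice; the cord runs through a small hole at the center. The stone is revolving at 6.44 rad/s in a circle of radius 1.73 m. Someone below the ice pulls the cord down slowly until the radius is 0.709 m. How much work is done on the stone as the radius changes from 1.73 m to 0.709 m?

The constraining force is radial, so m r² ω about the center is conserved.
ω₂ = ω₁ (r₁/r₂)² = (6.44)(1.73/0.709)² = 38.34 rad/s.
W = ΔKE = ½m(v₂² − v₁²) = 636.4 J.

W ≈ 636 J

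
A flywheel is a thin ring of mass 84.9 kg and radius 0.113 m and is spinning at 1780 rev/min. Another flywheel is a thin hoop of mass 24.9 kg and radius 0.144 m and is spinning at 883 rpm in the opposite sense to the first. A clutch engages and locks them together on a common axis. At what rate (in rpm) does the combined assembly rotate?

No external torque acts about the common axis, so total angular momentum is conserved.
Moments of inertia: I_A = (84.9)(0.113)² = 1.084 kg·m²; I_B = (24.9)(0.144)² = 0.5163 kg·m².
Taking A's sense as positive: L = (1.084)(1780) − (0.5163)(883) = 1474 kg·m²·rpm.
Combined I = 1.084 + 0.5163 = 1.600 kg·m².
ω_f = L / I = 1474 / 1.600 = 920.9 rpm.

|ω_f| ≈ 921 rpm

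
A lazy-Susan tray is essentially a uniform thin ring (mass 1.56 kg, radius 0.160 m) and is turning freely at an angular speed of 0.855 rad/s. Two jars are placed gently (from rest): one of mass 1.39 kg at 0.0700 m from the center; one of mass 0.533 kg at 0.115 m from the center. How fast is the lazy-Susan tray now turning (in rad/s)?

No external torque acts about the center; L_before = L_after.
I_p = (1.56)(0.160)² = 0.03994 kg·m².
Added inertia Σmr² = (1.39)(0.0700)² + (0.533)(0.115)² = 0.01386 kg·m²; I_f = 0.03994 + 0.01386 = 0.05380 kg·m².
ω_f = I_p ω_i / I_f = (0.03994)(0.855) / 0.05380 = 0.6347 rad/s.

ω_f ≈ 0.635 rad/s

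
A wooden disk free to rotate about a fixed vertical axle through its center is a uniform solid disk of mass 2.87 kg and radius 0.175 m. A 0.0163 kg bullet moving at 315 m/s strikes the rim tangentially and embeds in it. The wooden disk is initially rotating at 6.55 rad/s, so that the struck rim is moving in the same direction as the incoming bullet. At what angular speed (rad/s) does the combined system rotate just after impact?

The axle reaction passes through the axle and exerts no torque about it; angular momentum about the axle is conserved through the impact.
I_p = ½(2.87)(0.175)² = 0.04395 kg·m². Taking the sense of the bullet's angular momentum as positive, L_{bullet} = m v R = (0.0163)(315)(0.175) = 0.8985 kg·m²/s.
L_i = +I_p ω_p + m v R = +(0.04395)(6.55) + 0.8985 = 1.186 kg·m²/s.
After sticking, I_f = I_p + m R² = 0.04395 + (0.0163)(0.175)² = 0.04445 kg·m².
ω_f = L_i / I_f = 1.186 / 0.04445 = 26.69 rad/s.

|ω_f| ≈ 26.7 rad/s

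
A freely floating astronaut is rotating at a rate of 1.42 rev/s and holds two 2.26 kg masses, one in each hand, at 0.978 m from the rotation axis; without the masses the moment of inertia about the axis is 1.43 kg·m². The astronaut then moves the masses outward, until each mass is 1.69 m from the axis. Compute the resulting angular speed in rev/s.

Angular momentum about the spin axis is conserved since the torque about it is zero.
I₁ = 1.43 + 2(2.26)(0.978)² = 5.753 kg·m²; I₂ = 1.43 + 2(2.26)(1.69)² = 14.34 kg·m².
ω₂ = I₁ω₁ / I₂ = (5.753)(1.42 rev/s) / (14.34) = 0.5697 rev/s.

ω₂ ≈ 0.570 rev/s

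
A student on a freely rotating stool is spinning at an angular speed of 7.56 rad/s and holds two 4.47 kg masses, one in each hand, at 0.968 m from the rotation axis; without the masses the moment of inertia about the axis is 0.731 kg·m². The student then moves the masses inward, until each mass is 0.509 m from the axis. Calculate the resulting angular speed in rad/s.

ω₂ ≈ 22.6 rad/s

No external torque acts about the spin axis, so angular momentum is conserved.
I₁ = 0.731 + 2(4.47)(0.968)² = 9.108 kg·m²; I₂ = 0.731 + 2(4.47)(0.509)² = 3.047 kg·m².
ω₂ = I₁ω₁ / I₂ = (9.108)(7.56 rad/s) / (3.047) = 22.60 rad/s.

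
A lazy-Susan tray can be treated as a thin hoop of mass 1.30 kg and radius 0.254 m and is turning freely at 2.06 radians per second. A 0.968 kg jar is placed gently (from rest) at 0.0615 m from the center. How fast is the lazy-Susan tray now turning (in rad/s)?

No external torque acts about the center; L_before = L_after.
I_p = (1.30)(0.254)² = 0.08387 kg·m².
Added inertia Σmr² = (0.968)(0.0615)² = 0.003661 kg·m²; I_f = 0.08387 + 0.003661 = 0.08753 kg·m².
ω_f = I_p ω_i / I_f = (0.08387)(2.06) / 0.08753 = 1.974 rad/s.

ω_f ≈ 1.97 rad/s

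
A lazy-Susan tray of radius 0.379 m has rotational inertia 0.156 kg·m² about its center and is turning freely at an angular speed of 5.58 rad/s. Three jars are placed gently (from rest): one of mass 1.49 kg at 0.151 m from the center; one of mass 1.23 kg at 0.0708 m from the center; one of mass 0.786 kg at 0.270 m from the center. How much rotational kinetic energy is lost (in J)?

No external torque acts about the center; L_before = L_after.
Added inertia Σmr² = (1.49)(0.151)² + (1.23)(0.0708)² + (0.786)(0.270)² = 0.09744 kg·m²; I_f = 0.1560 + 0.09744 = 0.2534 kg·m².
ω_f = I_p ω_i / I_f = (0.1560)(5.58) / 0.2534 = 3.435 rad/s.
KE_i = ½(0.1560)(5.580 rad/s)² = 2.429 J; KE_f = ½(0.2534)(3.435)² = 1.495 J.

energy lost ≈ 0.934 J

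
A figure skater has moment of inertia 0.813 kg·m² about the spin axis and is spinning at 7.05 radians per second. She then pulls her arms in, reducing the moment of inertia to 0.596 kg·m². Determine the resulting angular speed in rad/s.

With no external torque about the axis, L is conserved: I₁ω₁ = I₂ω₂.
ω₂ = I₁ω₁ / I₂ = (0.8130)(7.05 rad/s) / (0.5960) = 9.617 rad/s.

ω₂ ≈ 9.62 rad/s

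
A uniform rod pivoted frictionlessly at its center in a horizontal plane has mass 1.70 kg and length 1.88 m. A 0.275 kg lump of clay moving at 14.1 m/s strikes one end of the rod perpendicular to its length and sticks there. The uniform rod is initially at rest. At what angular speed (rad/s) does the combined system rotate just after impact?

About the pivot the impulsive forces during the collision are internal, so angular momentum about that axis is conserved.
I_p = (1/12)(1.70)(1.88)² = 0.5007 kg·m². Taking the sense of the lump of clay's angular momentum as positive, L_{lump} = m v R = (0.275)(14.1)(1.88/2) = 3.645 kg·m²/s.
L_i = 0 + 3.645 = 3.645 kg·m²/s.
After sticking, I_f = I_p + m R² = 0.5007 + (0.275)(1.88/2)² = 0.7437 kg·m².
ω_f = L_i / I_f = 3.645 / 0.7437 = 4.901 rad/s.

|ω_f| ≈ 4.90 rad/s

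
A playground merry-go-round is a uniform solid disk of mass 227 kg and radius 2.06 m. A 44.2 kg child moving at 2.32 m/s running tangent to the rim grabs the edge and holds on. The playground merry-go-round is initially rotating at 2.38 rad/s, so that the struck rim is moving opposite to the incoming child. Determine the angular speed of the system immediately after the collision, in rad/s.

About the axle the impulsive forces during the collision are internal, so angular momentum about that axis is conserved.
I_p = ½(227)(2.06)² = 481.6 kg·m². Taking the sense of the child's angular momentum as positive, L_{child} = m v R = (44.2)(2.32)(2.06) = 211.2 kg·m²/s.
L_i = −I_p ω_p + m v R = −(481.6)(2.38) + 211.2 = -935.1 kg·m²/s.
After sticking, I_f = I_p + m R² = 481.6 + (44.2)(2.06)² = 669.2 kg·m².
ω_f = L_i / I_f = -935.1 / 669.2 = -1.397 rad/s.

|ω_f| ≈ 1.40 rad/s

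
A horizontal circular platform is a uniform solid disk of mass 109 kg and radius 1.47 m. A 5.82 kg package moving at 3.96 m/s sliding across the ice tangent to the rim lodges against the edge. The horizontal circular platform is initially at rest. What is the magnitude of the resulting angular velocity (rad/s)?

|ω_f| ≈ 0.260 rad/s

About the central axle the impulsive forces during the collision are internal, so angular momentum about that axis is conserved.
I_p = ½(109)(1.47)² = 117.8 kg·m². Taking the sense of the package's angular momentum as positive, L_{package} = m v R = (5.82)(3.96)(1.47) = 33.88 kg·m²/s.
L_i = 0 + 33.88 = 33.88 kg·m²/s.
After sticking, I_f = I_p + m R² = 117.8 + (5.82)(1.47)² = 130.3 kg·m².
ω_f = L_i / I_f = 33.88 / 130.3 = 0.2599 rad/s.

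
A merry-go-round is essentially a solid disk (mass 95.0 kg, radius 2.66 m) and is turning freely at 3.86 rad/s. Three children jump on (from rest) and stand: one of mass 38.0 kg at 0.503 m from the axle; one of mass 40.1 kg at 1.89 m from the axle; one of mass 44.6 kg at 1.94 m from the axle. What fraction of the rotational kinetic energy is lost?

fraction ≈ 0.488

No external torque acts about the axle; L_before = L_after.
I_p = ½(95.0)(2.66)² = 336.1 kg·m².
Added inertia Σmr² = (38.0)(0.503)² + (40.1)(1.89)² + (44.6)(1.94)² = 320.7 kg·m²; I_f = 336.1 + 320.7 = 656.8 kg·m².
ω_f = I_p ω_i / I_f = (336.1)(3.86) / 656.8 = 1.975 rad/s.
KE_i = ½(336.1)(3.860 rad/s)² = 2504 J; KE_f = ½(656.8)(1.975)² = 1281 J.
Fraction lost = 0.4883.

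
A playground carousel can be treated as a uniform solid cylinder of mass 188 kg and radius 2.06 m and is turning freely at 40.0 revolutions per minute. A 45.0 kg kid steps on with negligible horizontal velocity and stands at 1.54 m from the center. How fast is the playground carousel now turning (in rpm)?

No external torque acts about the center; L_before = L_after.
I_p = ½(188)(2.06)² = 398.9 kg·m².
Added inertia Σmr² = (45.0)(1.54)² = 106.7 kg·m²; I_f = 398.9 + 106.7 = 505.6 kg·m².
ω_f = I_p ω_i / I_f = (398.9)(40.0) / 505.6 = 31.56 rpm.

ω_f ≈ 31.6 rpm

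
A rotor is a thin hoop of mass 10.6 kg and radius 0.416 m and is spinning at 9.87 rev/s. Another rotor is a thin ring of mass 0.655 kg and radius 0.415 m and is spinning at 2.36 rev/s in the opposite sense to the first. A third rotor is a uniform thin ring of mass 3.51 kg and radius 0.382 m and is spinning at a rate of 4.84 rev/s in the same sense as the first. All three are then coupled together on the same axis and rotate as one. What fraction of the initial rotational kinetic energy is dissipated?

fraction ≈ 0.123

No external torque acts about the common axis, so total angular momentum is conserved.
Moments of inertia: I_A = (10.6)(0.416)² = 1.834 kg·m²; I_B = (0.655)(0.415)² = 0.1128 kg·m²; I_C = (3.51)(0.382)² = 0.5122 kg·m².
Taking A's sense as positive: L = (1.834)(9.87) − (0.1128)(2.36) + (0.5122)(4.84) = 20.32 kg·m²·rev/s.
Combined I = 1.834 + 0.1128 + 0.5122 = 2.459 kg·m².
ω_f = L / I = 20.32 / 2.459 = 8.261 rev/s.
KE_i = ½ΣIω² = 3777 J; KE_f = ½(2.459)(51.91)² = 3313 J.
Fraction dissipated = (KE_i − KE_f)/KE_i = 0.1227.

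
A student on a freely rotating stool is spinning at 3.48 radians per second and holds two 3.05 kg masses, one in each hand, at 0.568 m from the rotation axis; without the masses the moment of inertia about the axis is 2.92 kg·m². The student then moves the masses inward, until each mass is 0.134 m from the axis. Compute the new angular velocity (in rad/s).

With no external torque about the axis, L is conserved: I₁ω₁ = I₂ω₂.
I₁ = 2.92 + 2(3.05)(0.568)² = 4.888 kg·m²; I₂ = 2.92 + 2(3.05)(0.134)² = 3.030 kg·m².
ω₂ = I₁ω₁ / I₂ = (4.888)(3.48 rad/s) / (3.030) = 5.615 rad/s.

ω₂ ≈ 5.61 rad/s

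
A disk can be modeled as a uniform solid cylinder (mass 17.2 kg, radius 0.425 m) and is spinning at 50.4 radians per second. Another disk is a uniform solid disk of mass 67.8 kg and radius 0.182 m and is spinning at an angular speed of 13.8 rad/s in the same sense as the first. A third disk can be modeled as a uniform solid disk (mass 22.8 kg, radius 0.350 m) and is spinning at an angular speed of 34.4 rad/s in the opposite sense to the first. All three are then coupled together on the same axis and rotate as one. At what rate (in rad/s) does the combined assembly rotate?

No external torque acts about the common axis, so total angular momentum is conserved.
Moments of inertia: I_A = ½(17.2)(0.425)² = 1.553 kg·m²; I_B = ½(67.8)(0.182)² = 1.123 kg·m²; I_C = ½(22.8)(0.350)² = 1.396 kg·m².
Taking A's sense as positive: L = (1.553)(50.4) + (1.123)(13.8) − (1.396)(34.4) = 45.75 kg·m²·rad/s.
Combined I = 1.553 + 1.123 + 1.396 = 4.073 kg·m².
ω_f = L / I = 45.75 / 4.073 = 11.23 rad/s.

|ω_f| ≈ 11.2 rad/s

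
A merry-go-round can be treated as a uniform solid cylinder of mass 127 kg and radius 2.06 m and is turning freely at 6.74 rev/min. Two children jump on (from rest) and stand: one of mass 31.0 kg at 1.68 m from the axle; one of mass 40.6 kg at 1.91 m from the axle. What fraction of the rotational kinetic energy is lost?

The added mass arrives with no angular momentum about the axle, and any external torque about the axle is negligible, so the system's angular momentum is conserved.
I_p = ½(127)(2.06)² = 269.5 kg·m².
Added inertia Σmr² = (31.0)(1.68)² + (40.6)(1.91)² = 235.6 kg·m²; I_f = 269.5 + 235.6 = 505.1 kg·m².
ω_f = I_p ω_i / I_f = (269.5)(6.74) / 505.1 = 3.596 rpm.
KE_i = ½(269.5)(0.7058 rad/s)² = 67.12 J; KE_f = ½(505.1)(0.3766)² = 35.81 J.
Fraction lost = 0.4665.

fraction ≈ 0.466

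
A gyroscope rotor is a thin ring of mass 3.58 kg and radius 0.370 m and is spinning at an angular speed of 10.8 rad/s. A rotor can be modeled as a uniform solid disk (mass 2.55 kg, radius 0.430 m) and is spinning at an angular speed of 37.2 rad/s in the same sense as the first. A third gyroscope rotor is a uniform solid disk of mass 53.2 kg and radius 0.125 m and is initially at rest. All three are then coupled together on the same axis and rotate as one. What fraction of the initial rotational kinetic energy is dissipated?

No external torque acts about the common axis, so total angular momentum is conserved.
Moments of inertia: I_A = (3.58)(0.370)² = 0.4901 kg·m²; I_B = ½(2.55)(0.430)² = 0.2357 kg·m²; I_C = ½(53.2)(0.125)² = 0.4156 kg·m².
Taking A's sense as positive: L = (0.4901)(10.8) + (0.2357)(37.2) = 14.06 kg·m²·rad/s.
Combined I = 0.4901 + 0.2357 + 0.4156 = 1.141 kg·m².
ω_f = L / I = 14.06 / 1.141 = 12.32 rad/s.
KE_i = ½ΣIω² = 191.7 J; KE_f = ½(1.141)(12.32)² = 86.63 J.
Fraction dissipated = (KE_i − KE_f)/KE_i = 0.5481.

fraction ≈ 0.548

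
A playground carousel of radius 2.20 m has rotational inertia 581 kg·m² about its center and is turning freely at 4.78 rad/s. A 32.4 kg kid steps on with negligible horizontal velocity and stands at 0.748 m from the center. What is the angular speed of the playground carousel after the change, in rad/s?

The added mass arrives with no angular momentum about the center, and any external torque about the center is negligible, so the system's angular momentum is conserved.
Added inertia Σmr² = (32.4)(0.748)² = 18.13 kg·m²; I_f = 581.0 + 18.13 = 599.1 kg·m².
ω_f = I_p ω_i / I_f = (581.0)(4.78) / 599.1 = 4.635 rad/s.

ω_f ≈ 4.64 rad/s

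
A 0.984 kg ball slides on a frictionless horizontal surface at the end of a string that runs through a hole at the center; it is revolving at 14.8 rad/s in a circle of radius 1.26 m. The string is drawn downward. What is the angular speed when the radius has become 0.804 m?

ω₂ ≈ 36.3 rad/s

No torque about the axis ⇒ m r₁² ω₁ = m r₂² ω₂.
ω₂ = ω₁ (r₁/r₂)² = (14.8)(1.26/0.804)² = 36.35 rad/s.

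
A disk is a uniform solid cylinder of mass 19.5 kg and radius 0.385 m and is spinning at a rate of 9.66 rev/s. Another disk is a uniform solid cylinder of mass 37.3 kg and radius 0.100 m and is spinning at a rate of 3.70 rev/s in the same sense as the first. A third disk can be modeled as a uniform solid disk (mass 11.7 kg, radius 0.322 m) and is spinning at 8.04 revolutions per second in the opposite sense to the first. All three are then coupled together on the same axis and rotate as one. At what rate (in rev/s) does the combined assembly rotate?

The coupling torques are internal; angular momentum about the shared axis is conserved.
Moments of inertia: I_A = ½(19.5)(0.385)² = 1.445 kg·m²; I_B = ½(37.3)(0.100)² = 0.1865 kg·m²; I_C = ½(11.7)(0.322)² = 0.6066 kg·m².
Taking A's sense as positive: L = (1.445)(9.66) + (0.1865)(3.70) − (0.6066)(8.04) = 9.774 kg·m²·rev/s.
Combined I = 1.445 + 0.1865 + 0.6066 = 2.238 kg·m².
ω_f = L / I = 9.774 / 2.238 = 4.367 rev/s.

|ω_f| ≈ 4.37 rev/s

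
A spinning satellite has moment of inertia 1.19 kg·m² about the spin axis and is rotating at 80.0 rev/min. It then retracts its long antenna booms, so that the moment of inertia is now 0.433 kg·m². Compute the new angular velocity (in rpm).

ω₂ ≈ 220 rpm

Angular momentum about the spin axis is conserved since the torque about it is zero.
ω₂ = I₁ω₁ / I₂ = (1.190)(80.0 rpm) / (0.4330) = 219.9 rpm.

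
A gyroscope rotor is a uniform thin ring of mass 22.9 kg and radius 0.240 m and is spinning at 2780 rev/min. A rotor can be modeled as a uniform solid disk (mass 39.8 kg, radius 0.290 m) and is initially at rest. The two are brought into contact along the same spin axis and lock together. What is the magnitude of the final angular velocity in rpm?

|ω_f| ≈ 1230 rpm

No external torque acts about the common axis, so total angular momentum is conserved.
Moments of inertia: I_A = (22.9)(0.240)² = 1.319 kg·m²; I_B = ½(39.8)(0.290)² = 1.674 kg·m².
Taking A's sense as positive: L = (1.319)(2780) = 3667 kg·m²·rpm.
Combined I = 1.319 + 1.674 = 2.993 kg·m².
ω_f = L / I = 3667 / 2.993 = 1225 rpm.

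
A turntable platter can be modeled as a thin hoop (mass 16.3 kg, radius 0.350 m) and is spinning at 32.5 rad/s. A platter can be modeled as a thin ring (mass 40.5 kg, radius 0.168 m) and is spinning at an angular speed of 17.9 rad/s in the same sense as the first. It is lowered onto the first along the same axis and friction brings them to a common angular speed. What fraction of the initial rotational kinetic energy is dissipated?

fraction ≈ 0.0626

The coupling torques are internal; angular momentum about the shared axis is conserved.
Moments of inertia: I_A = (16.3)(0.350)² = 1.997 kg·m²; I_B = (40.5)(0.168)² = 1.143 kg·m².
Taking A's sense as positive: L = (1.997)(32.5) + (1.143)(17.9) = 85.36 kg·m²·rad/s.
Combined I = 1.997 + 1.143 = 3.140 kg·m².
ω_f = L / I = 85.36 / 3.140 = 27.18 rad/s.
KE_i = ½ΣIω² = 1238 J; KE_f = ½(3.140)(27.18)² = 1160 J.
Fraction dissipated = (KE_i − KE_f)/KE_i = 0.06260.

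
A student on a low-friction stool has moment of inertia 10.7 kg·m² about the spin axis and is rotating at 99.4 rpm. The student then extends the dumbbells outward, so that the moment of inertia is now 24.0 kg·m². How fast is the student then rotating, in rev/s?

ω₂ ≈ 0.739 rev/s

No external torque acts about the spin axis, so angular momentum is conserved.
ω₂ = I₁ω₁ / I₂ = (10.70)(99.4 rpm) / (24.00) = 44.32 rpm = 0.7386 rev/s.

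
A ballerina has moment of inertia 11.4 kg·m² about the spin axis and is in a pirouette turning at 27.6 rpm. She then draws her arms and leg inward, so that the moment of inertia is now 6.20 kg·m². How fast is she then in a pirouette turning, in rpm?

ω₂ ≈ 50.7 rpm

No external torque acts about the spin axis, so angular momentum is conserved.
ω₂ = I₁ω₁ / I₂ = (11.40)(27.6 rpm) / (6.200) = 50.75 rpm.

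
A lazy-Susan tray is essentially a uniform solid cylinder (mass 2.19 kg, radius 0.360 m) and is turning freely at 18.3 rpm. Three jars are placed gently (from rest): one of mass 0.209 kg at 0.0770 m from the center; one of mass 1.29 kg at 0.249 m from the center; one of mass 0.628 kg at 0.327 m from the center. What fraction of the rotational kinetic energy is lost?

No external torque acts about the center; L_before = L_after.
I_p = ½(2.19)(0.360)² = 0.1419 kg·m².
Added inertia Σmr² = (0.209)(0.0770)² + (1.29)(0.249)² + (0.628)(0.327)² = 0.1484 kg·m²; I_f = 0.1419 + 0.1484 = 0.2903 kg·m².
ω_f = I_p ω_i / I_f = (0.1419)(18.3) / 0.2903 = 8.946 rpm.
KE_i = ½(0.1419)(1.916 rad/s)² = 0.2606 J; KE_f = ½(0.2903)(0.9369)² = 0.1274 J.
Fraction lost = 0.5111.

fraction ≈ 0.511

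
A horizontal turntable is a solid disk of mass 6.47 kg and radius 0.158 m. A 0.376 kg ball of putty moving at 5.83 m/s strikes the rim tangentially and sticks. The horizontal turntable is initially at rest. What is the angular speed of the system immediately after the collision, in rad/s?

|ω_f| ≈ 3.84 rad/s

About the axle the impulsive forces during the collision are internal, so angular momentum about that axis is conserved.
I_p = ½(6.47)(0.158)² = 0.08076 kg·m². Taking the sense of the ball of putty's angular momentum as positive, L_{ball} = m v R = (0.376)(5.83)(0.158) = 0.3463 kg·m²/s.
L_i = 0 + 0.3463 = 0.3463 kg·m²/s.
After sticking, I_f = I_p + m R² = 0.08076 + (0.376)(0.158)² = 0.09015 kg·m².
ω_f = L_i / I_f = 0.3463 / 0.09015 = 3.842 rad/s.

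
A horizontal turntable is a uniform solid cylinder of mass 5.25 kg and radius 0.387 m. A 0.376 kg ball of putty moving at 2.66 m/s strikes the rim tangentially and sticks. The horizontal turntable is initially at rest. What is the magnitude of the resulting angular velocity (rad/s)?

The axle reaction passes through the axle and exerts no torque about it; angular momentum about the axle is conserved through the impact.
I_p = ½(5.25)(0.387)² = 0.3931 kg·m². Taking the sense of the ball of putty's angular momentum as positive, L_{ball} = m v R = (0.376)(2.66)(0.387) = 0.3871 kg·m²/s.
L_i = 0 + 0.3871 = 0.3871 kg·m²/s.
After sticking, I_f = I_p + m R² = 0.3931 + (0.376)(0.387)² = 0.4495 kg·m².
ω_f = L_i / I_f = 0.3871 / 0.4495 = 0.8612 rad/s.

|ω_f| ≈ 0.861 rad/s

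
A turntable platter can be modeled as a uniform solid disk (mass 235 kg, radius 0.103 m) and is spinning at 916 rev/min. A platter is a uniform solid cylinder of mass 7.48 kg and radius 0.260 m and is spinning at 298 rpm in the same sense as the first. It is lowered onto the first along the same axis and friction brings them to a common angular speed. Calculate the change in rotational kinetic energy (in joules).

No external torque acts about the common axis, so total angular momentum is conserved.
Moments of inertia: I_A = ½(235)(0.103)² = 1.247 kg·m²; I_B = ½(7.48)(0.260)² = 0.2528 kg·m².
Taking A's sense as positive: L = (1.247)(916) + (0.2528)(298) = 1217 kg·m²·rpm.
Combined I = 1.247 + 0.2528 = 1.499 kg·m².
ω_f = L / I = 1217 / 1.499 = 811.8 rpm.
KE_i = ½ΣIω² = 5858 J; KE_f = ½(1.499)(85.01)² = 5418 J.

ΔKE ≈ -440 J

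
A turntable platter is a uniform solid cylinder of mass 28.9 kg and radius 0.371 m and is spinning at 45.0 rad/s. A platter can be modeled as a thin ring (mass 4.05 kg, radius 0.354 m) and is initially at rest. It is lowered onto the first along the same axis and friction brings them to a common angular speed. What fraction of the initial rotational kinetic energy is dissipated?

The coupling torques are internal; angular momentum about the shared axis is conserved.
Moments of inertia: I_A = ½(28.9)(0.371)² = 1.989 kg·m²; I_B = (4.05)(0.354)² = 0.5075 kg·m².
Taking A's sense as positive: L = (1.989)(45.0) = 89.50 kg·m²·rad/s.
Combined I = 1.989 + 0.5075 = 2.496 kg·m².
ω_f = L / I = 89.50 / 2.496 = 35.85 rad/s.
KE_i = ½ΣIω² = 2014 J; KE_f = ½(2.496)(35.85)² = 1604 J.
Fraction dissipated = (KE_i − KE_f)/KE_i = 0.2033.

fraction ≈ 0.203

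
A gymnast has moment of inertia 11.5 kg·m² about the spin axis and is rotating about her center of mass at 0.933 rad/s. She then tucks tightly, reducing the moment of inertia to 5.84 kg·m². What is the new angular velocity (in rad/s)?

ω₂ ≈ 1.84 rad/s

Angular momentum about the spin axis is conserved since the torque about it is zero.
ω₂ = I₁ω₁ / I₂ = (11.50)(0.933 rad/s) / (5.840) = 1.837 rad/s.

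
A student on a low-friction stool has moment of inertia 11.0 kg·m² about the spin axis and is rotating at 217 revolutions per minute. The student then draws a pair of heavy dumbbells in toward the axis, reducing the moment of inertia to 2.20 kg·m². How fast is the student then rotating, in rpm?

Angular momentum about the spin axis is conserved since the torque about it is zero.
ω₂ = I₁ω₁ / I₂ = (11.00)(217 rpm) / (2.200) = 1085 rpm.

ω₂ ≈ 1080 rpm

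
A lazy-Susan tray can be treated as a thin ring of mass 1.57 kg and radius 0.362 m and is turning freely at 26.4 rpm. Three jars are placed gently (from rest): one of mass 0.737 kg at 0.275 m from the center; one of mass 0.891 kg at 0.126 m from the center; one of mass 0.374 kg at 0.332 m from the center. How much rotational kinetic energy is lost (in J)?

No external torque acts about the center; L_before = L_after.
I_p = (1.57)(0.362)² = 0.2057 kg·m².
Added inertia Σmr² = (0.737)(0.275)² + (0.891)(0.126)² + (0.374)(0.332)² = 0.1111 kg·m²; I_f = 0.2057 + 0.1111 = 0.3168 kg·m².
ω_f = I_p ω_i / I_f = (0.2057)(26.4) / 0.3168 = 17.14 rpm.
KE_i = ½(0.2057)(2.765 rad/s)² = 0.7862 J; KE_f = ½(0.3168)(1.795)² = 0.5105 J.

energy lost ≈ 0.276 J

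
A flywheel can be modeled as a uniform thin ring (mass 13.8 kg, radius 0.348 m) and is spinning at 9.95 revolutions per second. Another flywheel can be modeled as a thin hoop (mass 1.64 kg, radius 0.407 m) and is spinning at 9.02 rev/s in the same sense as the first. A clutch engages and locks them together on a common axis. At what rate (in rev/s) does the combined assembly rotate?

|ω_f| ≈ 9.82 rev/s

The coupling torques are internal; angular momentum about the shared axis is conserved.
Moments of inertia: I_A = (13.8)(0.348)² = 1.671 kg·m²; I_B = (1.64)(0.407)² = 0.2717 kg·m².
Taking A's sense as positive: L = (1.671)(9.95) + (0.2717)(9.02) = 19.08 kg·m²·rev/s.
Combined I = 1.671 + 0.2717 = 1.943 kg·m².
ω_f = L / I = 19.08 / 1.943 = 9.820 rev/s.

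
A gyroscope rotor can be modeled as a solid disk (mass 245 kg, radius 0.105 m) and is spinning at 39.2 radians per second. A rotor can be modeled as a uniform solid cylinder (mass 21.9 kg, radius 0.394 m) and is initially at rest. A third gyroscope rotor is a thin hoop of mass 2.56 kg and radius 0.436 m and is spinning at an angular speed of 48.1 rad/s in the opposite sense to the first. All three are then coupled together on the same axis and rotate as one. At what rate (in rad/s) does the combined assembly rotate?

The coupling torques are internal; angular momentum about the shared axis is conserved.
Moments of inertia: I_A = ½(245)(0.105)² = 1.351 kg·m²; I_B = ½(21.9)(0.394)² = 1.700 kg·m²; I_C = (2.56)(0.436)² = 0.4866 kg·m².
Taking A's sense as positive: L = (1.351)(39.2) − (0.4866)(48.1) = 29.53 kg·m²·rad/s.
Combined I = 1.351 + 1.700 + 0.4866 = 3.537 kg·m².
ω_f = L / I = 29.53 / 3.537 = 8.350 rad/s.

|ω_f| ≈ 8.35 rad/s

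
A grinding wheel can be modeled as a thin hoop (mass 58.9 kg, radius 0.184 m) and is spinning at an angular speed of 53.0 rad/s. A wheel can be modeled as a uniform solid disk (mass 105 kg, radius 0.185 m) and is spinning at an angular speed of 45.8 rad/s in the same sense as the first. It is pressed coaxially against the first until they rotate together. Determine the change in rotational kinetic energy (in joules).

ΔKE ≈ -24.5 J

No external torque acts about the common axis, so total angular momentum is conserved.
Moments of inertia: I_A = (58.9)(0.184)² = 1.994 kg·m²; I_B = ½(105)(0.185)² = 1.797 kg·m².
Taking A's sense as positive: L = (1.994)(53.0) + (1.797)(45.8) = 188.0 kg·m²·rad/s.
Combined I = 1.994 + 1.797 = 3.791 kg·m².
ω_f = L / I = 188.0 / 3.791 = 49.59 rad/s.
KE_i = ½ΣIω² = 4685 J; KE_f = ½(3.791)(49.59)² = 4661 J.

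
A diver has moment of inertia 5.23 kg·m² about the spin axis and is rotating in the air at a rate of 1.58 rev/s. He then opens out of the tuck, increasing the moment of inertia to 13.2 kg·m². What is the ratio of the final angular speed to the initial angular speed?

ω₂/ω₁ ≈ 0.396

No external torque acts about the spin axis, so angular momentum is conserved.
ω₂/ω₁ = I₁/I₂ = 5.230 / 13.20 = 0.3962.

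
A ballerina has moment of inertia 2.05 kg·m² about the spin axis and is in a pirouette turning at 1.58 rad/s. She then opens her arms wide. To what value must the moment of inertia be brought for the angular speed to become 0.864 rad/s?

Angular momentum about the spin axis is conserved since the torque about it is zero.
I₂ = I₁ω₁ / ω₂ = (2.05)(1.58) / (0.864) = 3.749 kg·m².

I₂ ≈ 3.75 kg·m²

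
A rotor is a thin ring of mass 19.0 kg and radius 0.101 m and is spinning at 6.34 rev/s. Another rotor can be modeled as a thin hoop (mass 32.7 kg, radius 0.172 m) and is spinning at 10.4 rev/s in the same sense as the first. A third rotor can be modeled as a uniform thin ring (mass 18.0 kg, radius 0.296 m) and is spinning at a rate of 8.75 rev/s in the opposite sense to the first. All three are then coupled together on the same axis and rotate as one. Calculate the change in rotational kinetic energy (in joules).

ΔKE ≈ -4560 J

No external torque acts about the common axis, so total angular momentum is conserved.
Moments of inertia: I_A = (19.0)(0.101)² = 0.1938 kg·m²; I_B = (32.7)(0.172)² = 0.9674 kg·m²; I_C = (18.0)(0.296)² = 1.577 kg·m².
Taking A's sense as positive: L = (0.1938)(6.34) + (0.9674)(10.4) − (1.577)(8.75) = -2.510 kg·m²·rev/s.
Combined I = 0.1938 + 0.9674 + 1.577 = 2.738 kg·m².
ω_f = L / I = -2.510 / 2.738 = -0.9165 rev/s.
KE_i = ½ΣIω² = 4603 J; KE_f = ½(2.738)(5.759)² = 45.41 J.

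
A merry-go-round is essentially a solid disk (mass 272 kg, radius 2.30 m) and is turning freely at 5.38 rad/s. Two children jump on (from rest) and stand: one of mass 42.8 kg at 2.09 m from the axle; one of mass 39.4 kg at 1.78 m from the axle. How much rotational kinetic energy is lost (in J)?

No external torque acts about the axle; L_before = L_after.
I_p = ½(272)(2.30)² = 719.4 kg·m².
Added inertia Σmr² = (42.8)(2.09)² + (39.4)(1.78)² = 311.8 kg·m²; I_f = 719.4 + 311.8 = 1031 kg·m².
ω_f = I_p ω_i / I_f = (719.4)(5.38) / 1031 = 3.753 rad/s.
KE_i = ½(719.4)(5.380 rad/s)² = 10410 J; KE_f = ½(1031)(3.753)² = 7264 J.

energy lost ≈ 3150 J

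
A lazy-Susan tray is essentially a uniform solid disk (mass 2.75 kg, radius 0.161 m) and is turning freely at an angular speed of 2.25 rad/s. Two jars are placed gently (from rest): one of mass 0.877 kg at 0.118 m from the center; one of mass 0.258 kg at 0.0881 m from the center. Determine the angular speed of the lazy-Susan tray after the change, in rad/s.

ω_f ≈ 1.61 rad/s

No external torque acts about the center; L_before = L_after.
I_p = ½(2.75)(0.161)² = 0.03564 kg·m².
Added inertia Σmr² = (0.877)(0.118)² + (0.258)(0.0881)² = 0.01421 kg·m²; I_f = 0.03564 + 0.01421 = 0.04986 kg·m².
ω_f = I_p ω_i / I_f = (0.03564)(2.25) / 0.04986 = 1.609 rad/s.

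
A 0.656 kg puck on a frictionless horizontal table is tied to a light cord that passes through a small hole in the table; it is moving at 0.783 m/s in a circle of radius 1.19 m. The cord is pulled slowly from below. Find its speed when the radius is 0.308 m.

The only horizontal force on the mass is along the cord (radial), so it exerts no torque about the hole and angular momentum m v r is conserved.
v₂ = v₁ r₁ / r₂ = (0.783)(1.19) / (0.308) = 3.025 m/s.

v₂ ≈ 3.03 m/s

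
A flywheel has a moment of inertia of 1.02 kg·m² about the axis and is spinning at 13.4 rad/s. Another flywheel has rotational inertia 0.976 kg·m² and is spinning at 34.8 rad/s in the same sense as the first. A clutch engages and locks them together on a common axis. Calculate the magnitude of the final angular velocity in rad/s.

|ω_f| ≈ 23.9 rad/s

No external torque acts about the common axis, so total angular momentum is conserved.
Taking A's sense as positive: L = (1.020)(13.4) + (0.9760)(34.8) = 47.63 kg·m²·rad/s.
Combined I = 1.020 + 0.9760 = 1.996 kg·m².
ω_f = L / I = 47.63 / 1.996 = 23.86 rad/s.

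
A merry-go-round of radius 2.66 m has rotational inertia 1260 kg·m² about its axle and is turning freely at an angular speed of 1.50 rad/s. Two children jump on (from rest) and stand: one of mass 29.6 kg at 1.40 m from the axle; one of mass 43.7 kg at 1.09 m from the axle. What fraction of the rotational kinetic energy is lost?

No external torque acts about the axle; L_before = L_after.
Added inertia Σmr² = (29.6)(1.40)² + (43.7)(1.09)² = 109.9 kg·m²; I_f = 1260 + 109.9 = 1370 kg·m².
ω_f = I_p ω_i / I_f = (1260)(1.50) / 1370 = 1.380 rad/s.
KE_i = ½(1260)(1.500 rad/s)² = 1418 J; KE_f = ½(1370)(1.380)² = 1304 J.
Fraction lost = 0.08025.

fraction ≈ 0.0802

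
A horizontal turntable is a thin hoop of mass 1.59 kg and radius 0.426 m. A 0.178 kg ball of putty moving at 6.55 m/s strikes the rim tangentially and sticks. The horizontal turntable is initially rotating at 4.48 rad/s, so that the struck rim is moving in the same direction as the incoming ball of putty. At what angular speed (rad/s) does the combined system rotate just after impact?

The axle reaction passes through the axle and exerts no torque about it; angular momentum about the axle is conserved through the impact.
I_p = (1.59)(0.426)² = 0.2885 kg·m². Taking the sense of the ball of putty's angular momentum as positive, L_{ball} = m v R = (0.178)(6.55)(0.426) = 0.4967 kg·m²/s.
L_i = +I_p ω_p + m v R = +(0.2885)(4.48) + 0.4967 = 1.789 kg·m²/s.
After sticking, I_f = I_p + m R² = 0.2885 + (0.178)(0.426)² = 0.3208 kg·m².
ω_f = L_i / I_f = 1.789 / 0.3208 = 5.577 rad/s.

|ω_f| ≈ 5.58 rad/s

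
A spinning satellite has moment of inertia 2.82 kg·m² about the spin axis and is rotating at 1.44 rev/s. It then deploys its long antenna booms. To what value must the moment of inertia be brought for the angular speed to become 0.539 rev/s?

I₂ ≈ 7.53 kg·m²

No external torque acts about the spin axis, so angular momentum is conserved.
I₂ = I₁ω₁ / ω₂ = (2.82)(1.44) / (0.539) = 7.534 kg·m².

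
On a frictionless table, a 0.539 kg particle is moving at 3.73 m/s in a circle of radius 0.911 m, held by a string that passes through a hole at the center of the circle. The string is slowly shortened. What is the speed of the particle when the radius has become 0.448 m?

The only horizontal force on the mass is along the cord (radial), so it exerts no torque about the hole and angular momentum m v r is conserved.
v₂ = v₁ r₁ / r₂ = (3.73)(0.911) / (0.448) = 7.585 m/s.

v₂ ≈ 7.58 m/s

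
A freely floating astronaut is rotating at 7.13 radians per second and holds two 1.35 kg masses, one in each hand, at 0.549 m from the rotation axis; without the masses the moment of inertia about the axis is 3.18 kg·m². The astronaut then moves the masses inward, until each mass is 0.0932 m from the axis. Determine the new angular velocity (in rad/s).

ω₂ ≈ 8.89 rad/s

Angular momentum about the spin axis is conserved since the torque about it is zero.
I₁ = 3.18 + 2(1.35)(0.549)² = 3.994 kg·m²; I₂ = 3.18 + 2(1.35)(0.0932)² = 3.203 kg·m².
ω₂ = I₁ω₁ / I₂ = (3.994)(7.13 rad/s) / (3.203) = 8.889 rad/s.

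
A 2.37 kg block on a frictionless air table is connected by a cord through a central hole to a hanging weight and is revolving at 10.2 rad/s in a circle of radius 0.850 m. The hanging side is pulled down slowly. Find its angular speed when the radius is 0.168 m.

ω₂ ≈ 261 rad/s

The constraining force is radial, so m r² ω about the center is conserved.
ω₂ = ω₁ (r₁/r₂)² = (10.2)(0.850/0.168)² = 261.1 rad/s.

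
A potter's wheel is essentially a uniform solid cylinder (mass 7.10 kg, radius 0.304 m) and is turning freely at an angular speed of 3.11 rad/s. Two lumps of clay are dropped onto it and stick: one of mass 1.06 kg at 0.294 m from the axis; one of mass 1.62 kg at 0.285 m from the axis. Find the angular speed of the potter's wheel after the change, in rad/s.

No external torque acts about the axis; L_before = L_after.
I_p = ½(7.10)(0.304)² = 0.3281 kg·m².
Added inertia Σmr² = (1.06)(0.294)² + (1.62)(0.285)² = 0.2232 kg·m²; I_f = 0.3281 + 0.2232 = 0.5513 kg·m².
ω_f = I_p ω_i / I_f = (0.3281)(3.11) / 0.5513 = 1.851 rad/s.

ω_f ≈ 1.85 rad/s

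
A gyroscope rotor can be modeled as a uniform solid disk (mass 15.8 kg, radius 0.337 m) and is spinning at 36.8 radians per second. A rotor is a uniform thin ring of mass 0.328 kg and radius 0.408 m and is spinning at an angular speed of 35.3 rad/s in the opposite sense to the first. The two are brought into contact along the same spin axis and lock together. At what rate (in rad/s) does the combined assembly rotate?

|ω_f| ≈ 32.7 rad/s

No external torque acts about the common axis, so total angular momentum is conserved.
Moments of inertia: I_A = ½(15.8)(0.337)² = 0.8972 kg·m²; I_B = (0.328)(0.408)² = 0.05460 kg·m².
Taking A's sense as positive: L = (0.8972)(36.8) − (0.05460)(35.3) = 31.09 kg·m²·rad/s.
Combined I = 0.8972 + 0.05460 = 0.9518 kg·m².
ω_f = L / I = 31.09 / 0.9518 = 32.66 rad/s.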